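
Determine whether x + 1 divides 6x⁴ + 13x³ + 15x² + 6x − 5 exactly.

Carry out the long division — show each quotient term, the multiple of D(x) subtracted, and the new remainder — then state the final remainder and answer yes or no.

R(x) = −3, so D(x) is not a factor of P(x). no

Step 1: lead(6x⁴ + 13x³ + 15x² + 6x − 5) ÷ lead(D) = 6x⁴ ÷ x = 6x³. Subtract (6x³)·D = 6x⁴ + 6x³. Remainder: 7x³ + 15x² + 6x − 5.
Step 2: lead(7x³ + 15x² + 6x − 5) ÷ lead(D) = 7x³ ÷ x = 7x². Subtract (7x²)·D = 7x³ + 7x². Remainder: 8x² + 6x − 5.
Step 3: lead(8x² + 6x − 5) ÷ lead(D) = 8x² ÷ x = 8x. Subtract (8x)·D = 8x² + 8x. Remainder: −2x − 5.
Step 4: lead(−2x − 5) ÷ lead(D) = −2x ÷ x = −2. Subtract (−2)·D = −2x − 2. Remainder: −3.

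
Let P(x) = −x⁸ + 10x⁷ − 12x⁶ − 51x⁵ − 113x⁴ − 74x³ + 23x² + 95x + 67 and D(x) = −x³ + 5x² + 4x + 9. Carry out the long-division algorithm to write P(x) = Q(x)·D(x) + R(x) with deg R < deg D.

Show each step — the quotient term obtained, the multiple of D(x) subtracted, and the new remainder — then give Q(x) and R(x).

Step 1: lead(−x⁸ + 10x⁷ − 12x⁶ − 51x⁵ − 113x⁴ − 74x³ + 23x² + 95x + 67) ÷ lead(D) = −x⁸ ÷ −x³ = x⁵. Subtract (x⁵)·D = −x⁸ + 5x⁷ + 4x⁶ + 9x⁵. Remainder: 5x⁷ − 16x⁶ − 60x⁵ − 113x⁴ − 74x³ + 23x² + 95x + 67.
Step 2: lead(5x⁷ − 16x⁶ − 60x⁵ − 113x⁴ − 74x³ + 23x² + 95x + 67) ÷ lead(D) = 5x⁷ ÷ −x³ = −5x⁴. Subtract (−5x⁴)·D = 5x⁷ − 25x⁶ − 20x⁵ − 45x⁴. Remainder: 9x⁶ − 40x⁵ − 68x⁴ − 74x³ + 23x² + 95x + 67.
Step 3: lead(9x⁶ − 40x⁵ − 68x⁴ − 74x³ + 23x² + 95x + 67) ÷ lead(D) = 9x⁶ ÷ −x³ = −9x³. Subtract (−9x³)·D = 9x⁶ − 45x⁵ − 36x⁴ − 81x³. Remainder: 5x⁵ − 32x⁴ + 7x³ + 23x² + 95x + 67.
Step 4: lead(5x⁵ − 32x⁴ + 7x³ + 23x² + 95x + 67) ÷ lead(D) = 5x⁵ ÷ −x³ = −5x². Subtract (−5x²)·D = 5x⁵ − 25x⁴ − 20x³ − 45x². Remainder: −7x⁴ + 27x³ + 68x² + 95x + 67.
Step 5: lead(−7x⁴ + 27x³ + 68x² + 95x + 67) ÷ lead(D) = −7x⁴ ÷ −x³ = 7x. Subtract (7x)·D = −7x⁴ + 35x³ + 28x² + 63x. Remainder: −8x³ + 40x² + 32x + 67.
Step 6: lead(−8x³ + 40x² + 32x + 67) ÷ lead(D) = −8x³ ÷ −x³ = 8. Subtract (8)·D = −8x³ + 40x² + 32x + 72. Remainder: −5.

Q(x) = x⁵ − 5x⁴ − 9x³ − 5x² + 7x + 8; R(x) = −5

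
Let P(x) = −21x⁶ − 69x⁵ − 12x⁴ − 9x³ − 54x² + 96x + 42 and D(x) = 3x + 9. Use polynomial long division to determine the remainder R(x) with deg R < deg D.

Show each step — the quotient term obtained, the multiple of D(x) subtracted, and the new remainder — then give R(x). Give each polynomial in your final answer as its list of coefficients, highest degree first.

R = [-3]

Step 1: lead(−21x⁶ − 69x⁵ − 12x⁴ − 9x³ − 54x² + 96x + 42) ÷ lead(D) = −21x⁶ ÷ 3x = −7x⁵. Subtract (−7x⁵)·D = −21x⁶ − 63x⁵. Remainder: −6x⁵ − 12x⁴ − 9x³ − 54x² + 96x + 42.
Step 2: lead(−6x⁵ − 12x⁴ − 9x³ − 54x² + 96x + 42) ÷ lead(D) = −6x⁵ ÷ 3x = −2x⁴. Subtract (−2x⁴)·D = −6x⁵ − 18x⁴. Remainder: 6x⁴ − 9x³ − 54x² + 96x + 42.
Step 3: lead(6x⁴ − 9x³ − 54x² + 96x + 42) ÷ lead(D) = 6x⁴ ÷ 3x = 2x³. Subtract (2x³)·D = 6x⁴ + 18x³. Remainder: −27x³ − 54x² + 96x + 42.
Step 4: lead(−27x³ − 54x² + 96x + 42) ÷ lead(D) = −27x³ ÷ 3x = −9x². Subtract (−9x²)·D = −27x³ − 81x². Remainder: 27x² + 96x + 42.
Step 5: lead(27x² + 96x + 42) ÷ lead(D) = 27x² ÷ 3x = 9x. Subtract (9x)·D = 27x² + 81x. Remainder: 15x + 42.
Step 6: lead(15x + 42) ÷ lead(D) = 15x ÷ 3x = 5. Subtract (5)·D = 15x + 45. Remainder: −3.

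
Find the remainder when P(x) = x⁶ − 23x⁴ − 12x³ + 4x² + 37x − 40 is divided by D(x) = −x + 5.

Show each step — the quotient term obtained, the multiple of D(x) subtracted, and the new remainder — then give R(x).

R(x) = −5

Step 1: lead(x⁶ − 23x⁴ − 12x³ + 4x² + 37x − 40) ÷ lead(D) = x⁶ ÷ −x = −x⁵. Subtract (−x⁵)·D = x⁶ − 5x⁵. Remainder: 5x⁵ − 23x⁴ − 12x³ + 4x² + 37x − 40.
Step 2: lead(5x⁵ − 23x⁴ − 12x³ + 4x² + 37x − 40) ÷ lead(D) = 5x⁵ ÷ −x = −5x⁴. Subtract (−5x⁴)·D = 5x⁵ − 25x⁴. Remainder: 2x⁴ − 12x³ + 4x² + 37x − 40.
Step 3: lead(2x⁴ − 12x³ + 4x² + 37x − 40) ÷ lead(D) = 2x⁴ ÷ −x = −2x³. Subtract (−2x³)·D = 2x⁴ − 10x³. Remainder: −2x³ + 4x² + 37x − 40.
Step 4: lead(−2x³ + 4x² + 37x − 40) ÷ lead(D) = −2x³ ÷ −x = 2x². Subtract (2x²)·D = −2x³ + 10x². Remainder: −6x² + 37x − 40.
Step 5: lead(−6x² + 37x − 40) ÷ lead(D) = −6x² ÷ −x = 6x. Subtract (6x)·D = −6x² + 30x. Remainder: 7x − 40.
Step 6: lead(7x − 40) ÷ lead(D) = 7x ÷ −x = −7. Subtract (−7)·D = 7x − 35. Remainder: −5.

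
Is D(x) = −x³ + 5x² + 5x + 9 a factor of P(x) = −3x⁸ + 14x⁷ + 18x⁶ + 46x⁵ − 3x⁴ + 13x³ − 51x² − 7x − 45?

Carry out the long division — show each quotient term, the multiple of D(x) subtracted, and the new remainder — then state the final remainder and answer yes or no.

Step 1: lead(−3x⁸ + 14x⁷ + 18x⁶ + 46x⁵ − 3x⁴ + 13x³ − 51x² − 7x − 45) ÷ lead(D) = −3x⁸ ÷ −x³ = 3x⁵. Subtract (3x⁵)·D = −3x⁸ + 15x⁷ + 15x⁶ + 27x⁵. Remainder: −x⁷ + 3x⁶ + 19x⁵ − 3x⁴ + 13x³ − 51x² − 7x − 45.
Step 2: lead(−x⁷ + 3x⁶ + 19x⁵ − 3x⁴ + 13x³ − 51x² − 7x − 45) ÷ lead(D) = −x⁷ ÷ −x³ = x⁴. Subtract (x⁴)·D = −x⁷ + 5x⁶ + 5x⁵ + 9x⁴. Remainder: −2x⁶ + 14x⁵ − 12x⁴ + 13x³ − 51x² − 7x − 45.
Step 3: lead(−2x⁶ + 14x⁵ − 12x⁴ + 13x³ − 51x² − 7x − 45) ÷ lead(D) = −2x⁶ ÷ −x³ = 2x³. Subtract (2x³)·D = −2x⁶ + 10x⁵ + 10x⁴ + 18x³. Remainder: 4x⁵ − 22x⁴ − 5x³ − 51x² − 7x − 45.
Step 4: lead(4x⁵ − 22x⁴ − 5x³ − 51x² − 7x − 45) ÷ lead(D) = 4x⁵ ÷ −x³ = −4x². Subtract (−4x²)·D = 4x⁵ − 20x⁴ − 20x³ − 36x². Remainder: −2x⁴ + 15x³ − 15x² − 7x − 45.
Step 5: lead(−2x⁴ + 15x³ − 15x² − 7x − 45) ÷ lead(D) = −2x⁴ ÷ −x³ = 2x. Subtract (2x)·D = −2x⁴ + 10x³ + 10x² + 18x. Remainder: 5x³ − 25x² − 25x − 45.
Step 6: lead(5x³ − 25x² − 25x − 45) ÷ lead(D) = 5x³ ÷ −x³ = −5. Subtract (−5)·D = 5x³ − 25x² − 25x − 45. Remainder: 0.

R(x) = 0, so D(x) is a factor of P(x). yes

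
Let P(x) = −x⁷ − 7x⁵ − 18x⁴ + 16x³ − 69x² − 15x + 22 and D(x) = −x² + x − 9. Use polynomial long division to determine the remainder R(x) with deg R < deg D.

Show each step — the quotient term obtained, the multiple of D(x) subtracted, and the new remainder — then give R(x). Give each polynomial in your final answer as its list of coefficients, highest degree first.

Step 1: lead(−x⁷ − 7x⁵ − 18x⁴ + 16x³ − 69x² − 15x + 22) ÷ lead(D) = −x⁷ ÷ −x² = x⁵. Subtract (x⁵)·D = −x⁷ + x⁶ − 9x⁵. Remainder: −x⁶ + 2x⁵ − 18x⁴ + 16x³ − 69x² − 15x + 22.
Step 2: lead(−x⁶ + 2x⁵ − 18x⁴ + 16x³ − 69x² − 15x + 22) ÷ lead(D) = −x⁶ ÷ −x² = x⁴. Subtract (x⁴)·D = −x⁶ + x⁵ − 9x⁴. Remainder: x⁵ − 9x⁴ + 16x³ − 69x² − 15x + 22.
Step 3: lead(x⁵ − 9x⁴ + 16x³ − 69x² − 15x + 22) ÷ lead(D) = x⁵ ÷ −x² = −x³. Subtract (−x³)·D = x⁵ − x⁴ + 9x³. Remainder: −8x⁴ + 7x³ − 69x² − 15x + 22.
Step 4: lead(−8x⁴ + 7x³ − 69x² − 15x + 22) ÷ lead(D) = −8x⁴ ÷ −x² = 8x². Subtract (8x²)·D = −8x⁴ + 8x³ − 72x². Remainder: −x³ + 3x² − 15x + 22.
Step 5: lead(−x³ + 3x² − 15x + 22) ÷ lead(D) = −x³ ÷ −x² = x. Subtract (x)·D = −x³ + x² − 9x. Remainder: 2x² − 6x + 22.
Step 6: lead(2x² − 6x + 22) ÷ lead(D) = 2x² ÷ −x² = −2. Subtract (−2)·D = 2x² − 2x + 18. Remainder: −4x + 4.

R = [-4, 4]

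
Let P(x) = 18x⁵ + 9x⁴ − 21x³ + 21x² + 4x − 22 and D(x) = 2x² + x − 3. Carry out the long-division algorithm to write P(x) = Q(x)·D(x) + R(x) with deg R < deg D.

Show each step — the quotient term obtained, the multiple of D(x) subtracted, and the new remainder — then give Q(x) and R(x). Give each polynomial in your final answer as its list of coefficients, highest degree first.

Q = [9, 0, 3, 9]; R = [4, 5]

Step 1: lead(18x⁵ + 9x⁴ − 21x³ + 21x² + 4x − 22) ÷ lead(D) = 18x⁵ ÷ 2x² = 9x³. Subtract (9x³)·D = 18x⁵ + 9x⁴ − 27x³. Remainder: 6x³ + 21x² + 4x − 22.
Step 2: lead(6x³ + 21x² + 4x − 22) ÷ lead(D) = 6x³ ÷ 2x² = 3x. Subtract (3x)·D = 6x³ + 3x² − 9x. Remainder: 18x² + 13x − 22.
Step 3: lead(18x² + 13x − 22) ÷ lead(D) = 18x² ÷ 2x² = 9. Subtract (9)·D = 18x² + 9x − 27. Remainder: 4x + 5.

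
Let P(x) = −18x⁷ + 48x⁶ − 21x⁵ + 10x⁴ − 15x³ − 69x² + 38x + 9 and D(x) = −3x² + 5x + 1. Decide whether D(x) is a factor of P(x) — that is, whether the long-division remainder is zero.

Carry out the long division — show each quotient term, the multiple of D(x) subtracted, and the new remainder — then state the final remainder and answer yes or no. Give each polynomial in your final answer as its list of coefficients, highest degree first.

Step 1: lead(−18x⁷ + 48x⁶ − 21x⁵ + 10x⁴ − 15x³ − 69x² + 38x + 9) ÷ lead(D) = −18x⁷ ÷ −3x² = 6x⁵. Subtract (6x⁵)·D = −18x⁷ + 30x⁶ + 6x⁵. Remainder: 18x⁶ − 27x⁵ + 10x⁴ − 15x³ − 69x² + 38x + 9.
Step 2: lead(18x⁶ − 27x⁵ + 10x⁴ − 15x³ − 69x² + 38x + 9) ÷ lead(D) = 18x⁶ ÷ −3x² = −6x⁴. Subtract (−6x⁴)·D = 18x⁶ − 30x⁵ − 6x⁴. Remainder: 3x⁵ + 16x⁴ − 15x³ − 69x² + 38x + 9.
Step 3: lead(3x⁵ + 16x⁴ − 15x³ − 69x² + 38x + 9) ÷ lead(D) = 3x⁵ ÷ −3x² = −x³. Subtract (−x³)·D = 3x⁵ − 5x⁴ − x³. Remainder: 21x⁴ − 14x³ − 69x² + 38x + 9.
Step 4: lead(21x⁴ − 14x³ − 69x² + 38x + 9) ÷ lead(D) = 21x⁴ ÷ −3x² = −7x². Subtract (−7x²)·D = 21x⁴ − 35x³ − 7x². Remainder: 21x³ − 62x² + 38x + 9.
Step 5: lead(21x³ − 62x² + 38x + 9) ÷ lead(D) = 21x³ ÷ −3x² = −7x. Subtract (−7x)·D = 21x³ − 35x² − 7x. Remainder: −27x² + 45x + 9.
Step 6: lead(−27x² + 45x + 9) ÷ lead(D) = −27x² ÷ −3x² = 9. Subtract (9)·D = −27x² + 45x + 9. Remainder: 0.

R = [0], so D(x) is a factor of P(x). yes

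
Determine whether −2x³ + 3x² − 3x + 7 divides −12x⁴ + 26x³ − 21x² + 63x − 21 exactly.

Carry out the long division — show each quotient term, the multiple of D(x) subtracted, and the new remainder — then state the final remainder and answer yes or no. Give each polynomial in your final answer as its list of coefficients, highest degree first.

R = [9, 9, 7], so D(x) is not a factor of P(x). no

Step 1: lead(−12x⁴ + 26x³ − 21x² + 63x − 21) ÷ lead(D) = −12x⁴ ÷ −2x³ = 6x. Subtract (6x)·D = −12x⁴ + 18x³ − 18x² + 42x. Remainder: 8x³ − 3x² + 21x − 21.
Step 2: lead(8x³ − 3x² + 21x − 21) ÷ lead(D) = 8x³ ÷ −2x³ = −4. Subtract (−4)·D = 8x³ − 12x² + 12x − 28. Remainder: 9x² + 9x + 7.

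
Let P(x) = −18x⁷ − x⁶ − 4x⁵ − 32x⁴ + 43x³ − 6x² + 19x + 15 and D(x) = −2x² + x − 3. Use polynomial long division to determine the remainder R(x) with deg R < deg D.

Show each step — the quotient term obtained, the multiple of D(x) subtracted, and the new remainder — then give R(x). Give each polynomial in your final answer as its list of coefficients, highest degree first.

Step 1: lead(−18x⁷ − x⁶ − 4x⁵ − 32x⁴ + 43x³ − 6x² + 19x + 15) ÷ lead(D) = −18x⁷ ÷ −2x² = 9x⁵. Subtract (9x⁵)·D = −18x⁷ + 9x⁶ − 27x⁵. Remainder: −10x⁶ + 23x⁵ − 32x⁴ + 43x³ − 6x² + 19x + 15.
Step 2: lead(−10x⁶ + 23x⁵ − 32x⁴ + 43x³ − 6x² + 19x + 15) ÷ lead(D) = −10x⁶ ÷ −2x² = 5x⁴. Subtract (5x⁴)·D = −10x⁶ + 5x⁵ − 15x⁴. Remainder: 18x⁵ − 17x⁴ + 43x³ − 6x² + 19x + 15.
Step 3: lead(18x⁵ − 17x⁴ + 43x³ − 6x² + 19x + 15) ÷ lead(D) = 18x⁵ ÷ −2x² = −9x³. Subtract (−9x³)·D = 18x⁵ − 9x⁴ + 27x³. Remainder: −8x⁴ + 16x³ − 6x² + 19x + 15.
Step 4: lead(−8x⁴ + 16x³ − 6x² + 19x + 15) ÷ lead(D) = −8x⁴ ÷ −2x² = 4x². Subtract (4x²)·D = −8x⁴ + 4x³ − 12x². Remainder: 12x³ + 6x² + 19x + 15.
Step 5: lead(12x³ + 6x² + 19x + 15) ÷ lead(D) = 12x³ ÷ −2x² = −6x. Subtract (−6x)·D = 12x³ − 6x² + 18x. Remainder: 12x² + x + 15.
Step 6: lead(12x² + x + 15) ÷ lead(D) = 12x² ÷ −2x² = −6. Subtract (−6)·D = 12x² − 6x + 18. Remainder: 7x − 3.

R = [7, -3]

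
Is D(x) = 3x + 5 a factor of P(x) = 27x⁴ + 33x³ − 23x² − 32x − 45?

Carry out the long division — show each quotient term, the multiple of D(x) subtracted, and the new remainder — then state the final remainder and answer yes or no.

R(x) = 0, so D(x) is a factor of P(x). yes

Step 1: lead(27x⁴ + 33x³ − 23x² − 32x − 45) ÷ lead(D) = 27x⁴ ÷ 3x = 9x³. Subtract (9x³)·D = 27x⁴ + 45x³. Remainder: −12x³ − 23x² − 32x − 45.
Step 2: lead(−12x³ − 23x² − 32x − 45) ÷ lead(D) = −12x³ ÷ 3x = −4x². Subtract (−4x²)·D = −12x³ − 20x². Remainder: −3x² − 32x − 45.
Step 3: lead(−3x² − 32x − 45) ÷ lead(D) = −3x² ÷ 3x = −x. Subtract (−x)·D = −3x² − 5x. Remainder: −27x − 45.
Step 4: lead(−27x − 45) ÷ lead(D) = −27x ÷ 3x = −9. Subtract (−9)·D = −27x − 45. Remainder: 0.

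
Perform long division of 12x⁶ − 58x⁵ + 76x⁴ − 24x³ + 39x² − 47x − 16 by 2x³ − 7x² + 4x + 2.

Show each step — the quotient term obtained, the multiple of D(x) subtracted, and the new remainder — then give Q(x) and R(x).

Q(x) = 6x³ − 8x² − 2x − 9; R(x) = −7x + 2

Step 1: lead(12x⁶ − 58x⁵ + 76x⁴ − 24x³ + 39x² − 47x − 16) ÷ lead(D) = 12x⁶ ÷ 2x³ = 6x³. Subtract (6x³)·D = 12x⁶ − 42x⁵ + 24x⁴ + 12x³. Remainder: −16x⁵ + 52x⁴ − 36x³ + 39x² − 47x − 16.
Step 2: lead(−16x⁵ + 52x⁴ − 36x³ + 39x² − 47x − 16) ÷ lead(D) = −16x⁵ ÷ 2x³ = −8x². Subtract (−8x²)·D = −16x⁵ + 56x⁴ − 32x³ − 16x². Remainder: −4x⁴ − 4x³ + 55x² − 47x − 16.
Step 3: lead(−4x⁴ − 4x³ + 55x² − 47x − 16) ÷ lead(D) = −4x⁴ ÷ 2x³ = −2x. Subtract (−2x)·D = −4x⁴ + 14x³ − 8x² − 4x. Remainder: −18x³ + 63x² − 43x − 16.
Step 4: lead(−18x³ + 63x² − 43x − 16) ÷ lead(D) = −18x³ ÷ 2x³ = −9. Subtract (−9)·D = −18x³ + 63x² − 36x − 18. Remainder: −7x + 2.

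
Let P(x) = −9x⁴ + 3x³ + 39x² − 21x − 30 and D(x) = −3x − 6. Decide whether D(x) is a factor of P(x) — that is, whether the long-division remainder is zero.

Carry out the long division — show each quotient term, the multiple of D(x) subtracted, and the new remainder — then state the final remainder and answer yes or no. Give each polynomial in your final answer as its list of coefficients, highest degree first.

Step 1: lead(−9x⁴ + 3x³ + 39x² − 21x − 30) ÷ lead(D) = −9x⁴ ÷ −3x = 3x³. Subtract (3x³)·D = −9x⁴ − 18x³. Remainder: 21x³ + 39x² − 21x − 30.
Step 2: lead(21x³ + 39x² − 21x − 30) ÷ lead(D) = 21x³ ÷ −3x = −7x². Subtract (−7x²)·D = 21x³ + 42x². Remainder: −3x² − 21x − 30.
Step 3: lead(−3x² − 21x − 30) ÷ lead(D) = −3x² ÷ −3x = x. Subtract (x)·D = −3x² − 6x. Remainder: −15x − 30.
Step 4: lead(−15x − 30) ÷ lead(D) = −15x ÷ −3x = 5. Subtract (5)·D = −15x − 30. Remainder: 0.

R = [0], so D(x) is a factor of P(x). yes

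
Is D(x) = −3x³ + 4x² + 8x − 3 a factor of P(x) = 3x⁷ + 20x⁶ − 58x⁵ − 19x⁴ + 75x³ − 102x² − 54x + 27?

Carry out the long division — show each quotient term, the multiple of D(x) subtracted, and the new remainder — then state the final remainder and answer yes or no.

Step 1: lead(3x⁷ + 20x⁶ − 58x⁵ − 19x⁴ + 75x³ − 102x² − 54x + 27) ÷ lead(D) = 3x⁷ ÷ −3x³ = −x⁴. Subtract (−x⁴)·D = 3x⁷ − 4x⁶ − 8x⁵ + 3x⁴. Remainder: 24x⁶ − 50x⁵ − 22x⁴ + 75x³ − 102x² − 54x + 27.
Step 2: lead(24x⁶ − 50x⁵ − 22x⁴ + 75x³ − 102x² − 54x + 27) ÷ lead(D) = 24x⁶ ÷ −3x³ = −8x³. Subtract (−8x³)·D = 24x⁶ − 32x⁵ − 64x⁴ + 24x³. Remainder: −18x⁵ + 42x⁴ + 51x³ − 102x² − 54x + 27.
Step 3: lead(−18x⁵ + 42x⁴ + 51x³ − 102x² − 54x + 27) ÷ lead(D) = −18x⁵ ÷ −3x³ = 6x². Subtract (6x²)·D = −18x⁵ + 24x⁴ + 48x³ − 18x². Remainder: 18x⁴ + 3x³ − 84x² − 54x + 27.
Step 4: lead(18x⁴ + 3x³ − 84x² − 54x + 27) ÷ lead(D) = 18x⁴ ÷ −3x³ = −6x. Subtract (−6x)·D = 18x⁴ − 24x³ − 48x² + 18x. Remainder: 27x³ − 36x² − 72x + 27.
Step 5: lead(27x³ − 36x² − 72x + 27) ÷ lead(D) = 27x³ ÷ −3x³ = −9. Subtract (−9)·D = 27x³ − 36x² − 72x + 27. Remainder: 0.

R(x) = 0, so D(x) is a factor of P(x). yes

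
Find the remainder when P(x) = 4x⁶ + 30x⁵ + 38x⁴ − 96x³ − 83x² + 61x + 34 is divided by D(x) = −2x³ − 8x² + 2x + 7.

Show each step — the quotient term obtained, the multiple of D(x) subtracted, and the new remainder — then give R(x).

Step 1: lead(4x⁶ + 30x⁵ + 38x⁴ − 96x³ − 83x² + 61x + 34) ÷ lead(D) = 4x⁶ ÷ −2x³ = −2x³. Subtract (−2x³)·D = 4x⁶ + 16x⁵ − 4x⁴ − 14x³. Remainder: 14x⁵ + 42x⁴ − 82x³ − 83x² + 61x + 34.
Step 2: lead(14x⁵ + 42x⁴ − 82x³ − 83x² + 61x + 34) ÷ lead(D) = 14x⁵ ÷ −2x³ = −7x². Subtract (−7x²)·D = 14x⁵ + 56x⁴ − 14x³ − 49x². Remainder: −14x⁴ − 68x³ − 34x² + 61x + 34.
Step 3: lead(−14x⁴ − 68x³ − 34x² + 61x + 34) ÷ lead(D) = −14x⁴ ÷ −2x³ = 7x. Subtract (7x)·D = −14x⁴ − 56x³ + 14x² + 49x. Remainder: −12x³ − 48x² + 12x + 34.
Step 4: lead(−12x³ − 48x² + 12x + 34) ÷ lead(D) = −12x³ ÷ −2x³ = 6. Subtract (6)·D = −12x³ − 48x² + 12x + 42. Remainder: −8.

R(x) = −8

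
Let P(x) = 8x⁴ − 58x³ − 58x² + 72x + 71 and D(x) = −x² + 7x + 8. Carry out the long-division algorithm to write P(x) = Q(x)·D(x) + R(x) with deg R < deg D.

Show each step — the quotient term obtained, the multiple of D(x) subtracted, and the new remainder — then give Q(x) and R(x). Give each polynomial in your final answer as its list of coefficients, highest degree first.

Step 1: lead(8x⁴ − 58x³ − 58x² + 72x + 71) ÷ lead(D) = 8x⁴ ÷ −x² = −8x². Subtract (−8x²)·D = 8x⁴ − 56x³ − 64x². Remainder: −2x³ + 6x² + 72x + 71.
Step 2: lead(−2x³ + 6x² + 72x + 71) ÷ lead(D) = −2x³ ÷ −x² = 2x. Subtract (2x)·D = −2x³ + 14x² + 16x. Remainder: −8x² + 56x + 71.
Step 3: lead(−8x² + 56x + 71) ÷ lead(D) = −8x² ÷ −x² = 8. Subtract (8)·D = −8x² + 56x + 64. Remainder: 7.

Q = [-8, 2, 8]; R = [7]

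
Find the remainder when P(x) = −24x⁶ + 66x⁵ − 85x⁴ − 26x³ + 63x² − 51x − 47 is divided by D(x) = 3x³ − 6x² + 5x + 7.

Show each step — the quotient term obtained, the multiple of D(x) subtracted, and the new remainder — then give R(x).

R(x) = −5

Step 1: lead(−24x⁶ + 66x⁵ − 85x⁴ − 26x³ + 63x² − 51x − 47) ÷ lead(D) = −24x⁶ ÷ 3x³ = −8x³. Subtract (−8x³)·D = −24x⁶ + 48x⁵ − 40x⁴ − 56x³. Remainder: 18x⁵ − 45x⁴ + 30x³ + 63x² − 51x − 47.
Step 2: lead(18x⁵ − 45x⁴ + 30x³ + 63x² − 51x − 47) ÷ lead(D) = 18x⁵ ÷ 3x³ = 6x². Subtract (6x²)·D = 18x⁵ − 36x⁴ + 30x³ + 42x². Remainder: −9x⁴ + 21x² − 51x − 47.
Step 3: lead(−9x⁴ + 21x² − 51x − 47) ÷ lead(D) = −9x⁴ ÷ 3x³ = −3x. Subtract (−3x)·D = −9x⁴ + 18x³ − 15x² − 21x. Remainder: −18x³ + 36x² − 30x − 47.
Step 4: lead(−18x³ + 36x² − 30x − 47) ÷ lead(D) = −18x³ ÷ 3x³ = −6. Subtract (−6)·D = −18x³ + 36x² − 30x − 42. Remainder: −5.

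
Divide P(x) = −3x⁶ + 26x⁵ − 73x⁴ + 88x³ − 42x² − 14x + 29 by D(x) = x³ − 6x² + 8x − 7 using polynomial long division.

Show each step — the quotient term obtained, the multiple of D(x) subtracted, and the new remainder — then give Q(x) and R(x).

Step 1: lead(−3x⁶ + 26x⁵ − 73x⁴ + 88x³ − 42x² − 14x + 29) ÷ lead(D) = −3x⁶ ÷ x³ = −3x³. Subtract (−3x³)·D = −3x⁶ + 18x⁵ − 24x⁴ + 21x³. Remainder: 8x⁵ − 49x⁴ + 67x³ − 42x² − 14x + 29.
Step 2: lead(8x⁵ − 49x⁴ + 67x³ − 42x² − 14x + 29) ÷ lead(D) = 8x⁵ ÷ x³ = 8x². Subtract (8x²)·D = 8x⁵ − 48x⁴ + 64x³ − 56x². Remainder: −x⁴ + 3x³ + 14x² − 14x + 29.
Step 3: lead(−x⁴ + 3x³ + 14x² − 14x + 29) ÷ lead(D) = −x⁴ ÷ x³ = −x. Subtract (−x)·D = −x⁴ + 6x³ − 8x² + 7x. Remainder: −3x³ + 22x² − 21x + 29.
Step 4: lead(−3x³ + 22x² − 21x + 29) ÷ lead(D) = −3x³ ÷ x³ = −3. Subtract (−3)·D = −3x³ + 18x² − 24x + 21. Remainder: 4x² + 3x + 8.

Q(x) = −3x³ + 8x² − x − 3; R(x) = 4x² + 3x + 8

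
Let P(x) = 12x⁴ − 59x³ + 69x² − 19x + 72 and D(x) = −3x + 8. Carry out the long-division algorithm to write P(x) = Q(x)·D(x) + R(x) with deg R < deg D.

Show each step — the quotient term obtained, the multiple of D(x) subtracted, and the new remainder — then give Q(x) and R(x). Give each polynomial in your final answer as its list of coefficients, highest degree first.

Step 1: lead(12x⁴ − 59x³ + 69x² − 19x + 72) ÷ lead(D) = 12x⁴ ÷ −3x = −4x³. Subtract (−4x³)·D = 12x⁴ − 32x³. Remainder: −27x³ + 69x² − 19x + 72.
Step 2: lead(−27x³ + 69x² − 19x + 72) ÷ lead(D) = −27x³ ÷ −3x = 9x². Subtract (9x²)·D = −27x³ + 72x². Remainder: −3x² − 19x + 72.
Step 3: lead(−3x² − 19x + 72) ÷ lead(D) = −3x² ÷ −3x = x. Subtract (x)·D = −3x² + 8x. Remainder: −27x + 72.
Step 4: lead(−27x + 72) ÷ lead(D) = −27x ÷ −3x = 9. Subtract (9)·D = −27x + 72. Remainder: 0.

Q = [-4, 9, 1, 9]; R = [0]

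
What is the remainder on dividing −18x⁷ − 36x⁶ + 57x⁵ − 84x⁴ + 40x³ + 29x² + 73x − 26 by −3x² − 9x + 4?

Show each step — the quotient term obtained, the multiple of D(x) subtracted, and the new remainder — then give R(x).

Step 1: lead(−18x⁷ − 36x⁶ + 57x⁵ − 84x⁴ + 40x³ + 29x² + 73x − 26) ÷ lead(D) = −18x⁷ ÷ −3x² = 6x⁵. Subtract (6x⁵)·D = −18x⁷ − 54x⁶ + 24x⁵. Remainder: 18x⁶ + 33x⁵ − 84x⁴ + 40x³ + 29x² + 73x − 26.
Step 2: lead(18x⁶ + 33x⁵ − 84x⁴ + 40x³ + 29x² + 73x − 26) ÷ lead(D) = 18x⁶ ÷ −3x² = −6x⁴. Subtract (−6x⁴)·D = 18x⁶ + 54x⁵ − 24x⁴. Remainder: −21x⁵ − 60x⁴ + 40x³ + 29x² + 73x − 26.
Step 3: lead(−21x⁵ − 60x⁴ + 40x³ + 29x² + 73x − 26) ÷ lead(D) = −21x⁵ ÷ −3x² = 7x³. Subtract (7x³)·D = −21x⁵ − 63x⁴ + 28x³. Remainder: 3x⁴ + 12x³ + 29x² + 73x − 26.
Step 4: lead(3x⁴ + 12x³ + 29x² + 73x − 26) ÷ lead(D) = 3x⁴ ÷ −3x² = −x². Subtract (−x²)·D = 3x⁴ + 9x³ − 4x². Remainder: 3x³ + 33x² + 73x − 26.
Step 5: lead(3x³ + 33x² + 73x − 26) ÷ lead(D) = 3x³ ÷ −3x² = −x. Subtract (−x)·D = 3x³ + 9x² − 4x. Remainder: 24x² + 77x − 26.
Step 6: lead(24x² + 77x − 26) ÷ lead(D) = 24x² ÷ −3x² = −8. Subtract (−8)·D = 24x² + 72x − 32. Remainder: 5x + 6.

R(x) = 5x + 6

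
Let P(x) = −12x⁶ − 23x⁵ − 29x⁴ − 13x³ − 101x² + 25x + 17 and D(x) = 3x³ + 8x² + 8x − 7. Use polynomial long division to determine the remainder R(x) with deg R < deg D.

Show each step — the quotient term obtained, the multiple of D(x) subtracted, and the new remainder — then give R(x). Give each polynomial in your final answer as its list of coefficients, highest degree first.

Step 1: lead(−12x⁶ − 23x⁵ − 29x⁴ − 13x³ − 101x² + 25x + 17) ÷ lead(D) = −12x⁶ ÷ 3x³ = −4x³. Subtract (−4x³)·D = −12x⁶ − 32x⁵ − 32x⁴ + 28x³. Remainder: 9x⁵ + 3x⁴ − 41x³ − 101x² + 25x + 17.
Step 2: lead(9x⁵ + 3x⁴ − 41x³ − 101x² + 25x + 17) ÷ lead(D) = 9x⁵ ÷ 3x³ = 3x². Subtract (3x²)·D = 9x⁵ + 24x⁴ + 24x³ − 21x². Remainder: −21x⁴ − 65x³ − 80x² + 25x + 17.
Step 3: lead(−21x⁴ − 65x³ − 80x² + 25x + 17) ÷ lead(D) = −21x⁴ ÷ 3x³ = −7x. Subtract (−7x)·D = −21x⁴ − 56x³ − 56x² + 49x. Remainder: −9x³ − 24x² − 24x + 17.
Step 4: lead(−9x³ − 24x² − 24x + 17) ÷ lead(D) = −9x³ ÷ 3x³ = −3. Subtract (−3)·D = −9x³ − 24x² − 24x + 21. Remainder: −4.

R = [-4]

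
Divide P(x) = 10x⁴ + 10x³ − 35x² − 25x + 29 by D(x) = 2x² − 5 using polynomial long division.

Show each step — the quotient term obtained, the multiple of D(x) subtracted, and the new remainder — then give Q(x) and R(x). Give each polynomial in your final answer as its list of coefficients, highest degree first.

Q = [5, 5, -5]; R = [4]

Step 1: lead(10x⁴ + 10x³ − 35x² − 25x + 29) ÷ lead(D) = 10x⁴ ÷ 2x² = 5x². Subtract (5x²)·D = 10x⁴ − 25x². Remainder: 10x³ − 10x² − 25x + 29.
Step 2: lead(10x³ − 10x² − 25x + 29) ÷ lead(D) = 10x³ ÷ 2x² = 5x. Subtract (5x)·D = 10x³ − 25x. Remainder: −10x² + 29.
Step 3: lead(−10x² + 29) ÷ lead(D) = −10x² ÷ 2x² = −5. Subtract (−5)·D = −10x² + 25. Remainder: 4.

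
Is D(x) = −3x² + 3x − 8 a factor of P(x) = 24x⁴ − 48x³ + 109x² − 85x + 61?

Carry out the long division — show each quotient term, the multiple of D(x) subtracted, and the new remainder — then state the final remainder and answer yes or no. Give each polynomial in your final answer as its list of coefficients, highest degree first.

Step 1: lead(24x⁴ − 48x³ + 109x² − 85x + 61) ÷ lead(D) = 24x⁴ ÷ −3x² = −8x². Subtract (−8x²)·D = 24x⁴ − 24x³ + 64x². Remainder: −24x³ + 45x² − 85x + 61.
Step 2: lead(−24x³ + 45x² − 85x + 61) ÷ lead(D) = −24x³ ÷ −3x² = 8x. Subtract (8x)·D = −24x³ + 24x² − 64x. Remainder: 21x² − 21x + 61.
Step 3: lead(21x² − 21x + 61) ÷ lead(D) = 21x² ÷ −3x² = −7. Subtract (−7)·D = 21x² − 21x + 56. Remainder: 5.

R = [5], so D(x) is not a factor of P(x). no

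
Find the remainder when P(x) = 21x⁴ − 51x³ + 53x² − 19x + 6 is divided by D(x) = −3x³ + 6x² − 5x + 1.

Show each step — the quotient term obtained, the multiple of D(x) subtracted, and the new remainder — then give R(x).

R(x) = 3x + 3

Step 1: lead(21x⁴ − 51x³ + 53x² − 19x + 6) ÷ lead(D) = 21x⁴ ÷ −3x³ = −7x. Subtract (−7x)·D = 21x⁴ − 42x³ + 35x² − 7x. Remainder: −9x³ + 18x² − 12x + 6.
Step 2: lead(−9x³ + 18x² − 12x + 6) ÷ lead(D) = −9x³ ÷ −3x³ = 3. Subtract (3)·D = −9x³ + 18x² − 15x + 3. Remainder: 3x + 3.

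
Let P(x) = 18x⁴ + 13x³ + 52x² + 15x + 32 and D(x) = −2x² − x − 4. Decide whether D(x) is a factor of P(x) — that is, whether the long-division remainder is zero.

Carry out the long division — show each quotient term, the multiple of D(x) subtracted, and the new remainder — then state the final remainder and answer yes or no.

Step 1: lead(18x⁴ + 13x³ + 52x² + 15x + 32) ÷ lead(D) = 18x⁴ ÷ −2x² = −9x². Subtract (−9x²)·D = 18x⁴ + 9x³ + 36x². Remainder: 4x³ + 16x² + 15x + 32.
Step 2: lead(4x³ + 16x² + 15x + 32) ÷ lead(D) = 4x³ ÷ −2x² = −2x. Subtract (−2x)·D = 4x³ + 2x² + 8x. Remainder: 14x² + 7x + 32.
Step 3: lead(14x² + 7x + 32) ÷ lead(D) = 14x² ÷ −2x² = −7. Subtract (−7)·D = 14x² + 7x + 28. Remainder: 4.

R(x) = 4, so D(x) is not a factor of P(x). no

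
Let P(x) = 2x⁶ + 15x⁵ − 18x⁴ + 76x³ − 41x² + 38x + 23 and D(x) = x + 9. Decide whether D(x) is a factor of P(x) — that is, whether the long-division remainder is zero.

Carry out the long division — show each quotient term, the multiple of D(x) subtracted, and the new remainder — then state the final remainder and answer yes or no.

R(x) = 5, so D(x) is not a factor of P(x). no

Step 1: lead(2x⁶ + 15x⁵ − 18x⁴ + 76x³ − 41x² + 38x + 23) ÷ lead(D) = 2x⁶ ÷ x = 2x⁵. Subtract (2x⁵)·D = 2x⁶ + 18x⁵. Remainder: −3x⁵ − 18x⁴ + 76x³ − 41x² + 38x + 23.
Step 2: lead(−3x⁵ − 18x⁴ + 76x³ − 41x² + 38x + 23) ÷ lead(D) = −3x⁵ ÷ x = −3x⁴. Subtract (−3x⁴)·D = −3x⁵ − 27x⁴. Remainder: 9x⁴ + 76x³ − 41x² + 38x + 23.
Step 3: lead(9x⁴ + 76x³ − 41x² + 38x + 23) ÷ lead(D) = 9x⁴ ÷ x = 9x³. Subtract (9x³)·D = 9x⁴ + 81x³. Remainder: −5x³ − 41x² + 38x + 23.
Step 4: lead(−5x³ − 41x² + 38x + 23) ÷ lead(D) = −5x³ ÷ x = −5x². Subtract (−5x²)·D = −5x³ − 45x². Remainder: 4x² + 38x + 23.
Step 5: lead(4x² + 38x + 23) ÷ lead(D) = 4x² ÷ x = 4x. Subtract (4x)·D = 4x² + 36x. Remainder: 2x + 23.
Step 6: lead(2x + 23) ÷ lead(D) = 2x ÷ x = 2. Subtract (2)·D = 2x + 18. Remainder: 5.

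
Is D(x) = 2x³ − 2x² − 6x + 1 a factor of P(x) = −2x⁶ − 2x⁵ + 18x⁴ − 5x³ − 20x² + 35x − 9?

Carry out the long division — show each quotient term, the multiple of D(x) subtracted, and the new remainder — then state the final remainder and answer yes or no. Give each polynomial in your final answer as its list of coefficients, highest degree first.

R = [-2, 7, -5], so D(x) is not a factor of P(x). no

Step 1: lead(−2x⁶ − 2x⁵ + 18x⁴ − 5x³ − 20x² + 35x − 9) ÷ lead(D) = −2x⁶ ÷ 2x³ = −x³. Subtract (−x³)·D = −2x⁶ + 2x⁵ + 6x⁴ − x³. Remainder: −4x⁵ + 12x⁴ − 4x³ − 20x² + 35x − 9.
Step 2: lead(−4x⁵ + 12x⁴ − 4x³ − 20x² + 35x − 9) ÷ lead(D) = −4x⁵ ÷ 2x³ = −2x². Subtract (−2x²)·D = −4x⁵ + 4x⁴ + 12x³ − 2x². Remainder: 8x⁴ − 16x³ − 18x² + 35x − 9.
Step 3: lead(8x⁴ − 16x³ − 18x² + 35x − 9) ÷ lead(D) = 8x⁴ ÷ 2x³ = 4x. Subtract (4x)·D = 8x⁴ − 8x³ − 24x² + 4x. Remainder: −8x³ + 6x² + 31x − 9.
Step 4: lead(−8x³ + 6x² + 31x − 9) ÷ lead(D) = −8x³ ÷ 2x³ = −4. Subtract (−4)·D = −8x³ + 8x² + 24x − 4. Remainder: −2x² + 7x − 5.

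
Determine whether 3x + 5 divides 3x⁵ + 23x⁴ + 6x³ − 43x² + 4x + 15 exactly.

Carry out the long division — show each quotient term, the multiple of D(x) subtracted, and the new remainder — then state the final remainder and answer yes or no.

R(x) = 0, so D(x) is a factor of P(x). yes

Step 1: lead(3x⁵ + 23x⁴ + 6x³ − 43x² + 4x + 15) ÷ lead(D) = 3x⁵ ÷ 3x = x⁴. Subtract (x⁴)·D = 3x⁵ + 5x⁴. Remainder: 18x⁴ + 6x³ − 43x² + 4x + 15.
Step 2: lead(18x⁴ + 6x³ − 43x² + 4x + 15) ÷ lead(D) = 18x⁴ ÷ 3x = 6x³. Subtract (6x³)·D = 18x⁴ + 30x³. Remainder: −24x³ − 43x² + 4x + 15.
Step 3: lead(−24x³ − 43x² + 4x + 15) ÷ lead(D) = −24x³ ÷ 3x = −8x². Subtract (−8x²)·D = −24x³ − 40x². Remainder: −3x² + 4x + 15.
Step 4: lead(−3x² + 4x + 15) ÷ lead(D) = −3x² ÷ 3x = −x. Subtract (−x)·D = −3x² − 5x. Remainder: 9x + 15.
Step 5: lead(9x + 15) ÷ lead(D) = 9x ÷ 3x = 3. Subtract (3)·D = 9x + 15. Remainder: 0.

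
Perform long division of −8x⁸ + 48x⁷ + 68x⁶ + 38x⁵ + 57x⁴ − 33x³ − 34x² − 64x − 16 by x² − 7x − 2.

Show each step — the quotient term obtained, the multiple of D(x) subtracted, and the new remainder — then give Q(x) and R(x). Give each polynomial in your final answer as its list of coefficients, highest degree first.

Q = [-8, -8, -4, -6, 7, 4, 8]; R = [0]

Step 1: lead(−8x⁸ + 48x⁷ + 68x⁶ + 38x⁵ + 57x⁴ − 33x³ − 34x² − 64x − 16) ÷ lead(D) = −8x⁸ ÷ x² = −8x⁶. Subtract (−8x⁶)·D = −8x⁸ + 56x⁷ + 16x⁶. Remainder: −8x⁷ + 52x⁶ + 38x⁵ + 57x⁴ − 33x³ − 34x² − 64x − 16.
Step 2: lead(−8x⁷ + 52x⁶ + 38x⁵ + 57x⁴ − 33x³ − 34x² − 64x − 16) ÷ lead(D) = −8x⁷ ÷ x² = −8x⁵. Subtract (−8x⁵)·D = −8x⁷ + 56x⁶ + 16x⁵. Remainder: −4x⁶ + 22x⁵ + 57x⁴ − 33x³ − 34x² − 64x − 16.
Step 3: lead(−4x⁶ + 22x⁵ + 57x⁴ − 33x³ − 34x² − 64x − 16) ÷ lead(D) = −4x⁶ ÷ x² = −4x⁴. Subtract (−4x⁴)·D = −4x⁶ + 28x⁵ + 8x⁴. Remainder: −6x⁵ + 49x⁴ − 33x³ − 34x² − 64x − 16.
Step 4: lead(−6x⁵ + 49x⁴ − 33x³ − 34x² − 64x − 16) ÷ lead(D) = −6x⁵ ÷ x² = −6x³. Subtract (−6x³)·D = −6x⁵ + 42x⁴ + 12x³. Remainder: 7x⁴ − 45x³ − 34x² − 64x − 16.
Step 5: lead(7x⁴ − 45x³ − 34x² − 64x − 16) ÷ lead(D) = 7x⁴ ÷ x² = 7x². Subtract (7x²)·D = 7x⁴ − 49x³ − 14x². Remainder: 4x³ − 20x² − 64x − 16.
Step 6: lead(4x³ − 20x² − 64x − 16) ÷ lead(D) = 4x³ ÷ x² = 4x. Subtract (4x)·D = 4x³ − 28x² − 8x. Remainder: 8x² − 56x − 16.
Step 7: lead(8x² − 56x − 16) ÷ lead(D) = 8x² ÷ x² = 8. Subtract (8)·D = 8x² − 56x − 16. Remainder: 0.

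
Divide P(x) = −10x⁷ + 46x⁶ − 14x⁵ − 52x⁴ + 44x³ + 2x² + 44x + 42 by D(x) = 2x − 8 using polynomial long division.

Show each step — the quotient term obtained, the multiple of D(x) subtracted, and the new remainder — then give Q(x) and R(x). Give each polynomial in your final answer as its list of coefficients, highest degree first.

Step 1: lead(−10x⁷ + 46x⁶ − 14x⁵ − 52x⁴ + 44x³ + 2x² + 44x + 42) ÷ lead(D) = −10x⁷ ÷ 2x = −5x⁶. Subtract (−5x⁶)·D = −10x⁷ + 40x⁶. Remainder: 6x⁶ − 14x⁵ − 52x⁴ + 44x³ + 2x² + 44x + 42.
Step 2: lead(6x⁶ − 14x⁵ − 52x⁴ + 44x³ + 2x² + 44x + 42) ÷ lead(D) = 6x⁶ ÷ 2x = 3x⁵. Subtract (3x⁵)·D = 6x⁶ − 24x⁵. Remainder: 10x⁵ − 52x⁴ + 44x³ + 2x² + 44x + 42.
Step 3: lead(10x⁵ − 52x⁴ + 44x³ + 2x² + 44x + 42) ÷ lead(D) = 10x⁵ ÷ 2x = 5x⁴. Subtract (5x⁴)·D = 10x⁵ − 40x⁴. Remainder: −12x⁴ + 44x³ + 2x² + 44x + 42.
Step 4: lead(−12x⁴ + 44x³ + 2x² + 44x + 42) ÷ lead(D) = −12x⁴ ÷ 2x = −6x³. Subtract (−6x³)·D = −12x⁴ + 48x³. Remainder: −4x³ + 2x² + 44x + 42.
Step 5: lead(−4x³ + 2x² + 44x + 42) ÷ lead(D) = −4x³ ÷ 2x = −2x². Subtract (−2x²)·D = −4x³ + 16x². Remainder: −14x² + 44x + 42.
Step 6: lead(−14x² + 44x + 42) ÷ lead(D) = −14x² ÷ 2x = −7x. Subtract (−7x)·D = −14x² + 56x. Remainder: −12x + 42.
Step 7: lead(−12x + 42) ÷ lead(D) = −12x ÷ 2x = −6. Subtract (−6)·D = −12x + 48. Remainder: −6.

Q = [-5, 3, 5, -6, -2, -7, -6]; R = [-6]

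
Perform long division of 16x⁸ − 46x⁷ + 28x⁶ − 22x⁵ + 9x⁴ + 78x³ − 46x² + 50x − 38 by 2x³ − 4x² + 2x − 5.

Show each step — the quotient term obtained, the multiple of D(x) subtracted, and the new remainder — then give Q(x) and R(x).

Q(x) = 8x⁵ − 7x⁴ − 8x³ − 5x + 9; R(x) = 7x + 7

Step 1: lead(16x⁸ − 46x⁷ + 28x⁶ − 22x⁵ + 9x⁴ + 78x³ − 46x² + 50x − 38) ÷ lead(D) = 16x⁸ ÷ 2x³ = 8x⁵. Subtract (8x⁵)·D = 16x⁸ − 32x⁷ + 16x⁶ − 40x⁵. Remainder: −14x⁷ + 12x⁶ + 18x⁵ + 9x⁴ + 78x³ − 46x² + 50x − 38.
Step 2: lead(−14x⁷ + 12x⁶ + 18x⁵ + 9x⁴ + 78x³ − 46x² + 50x − 38) ÷ lead(D) = −14x⁷ ÷ 2x³ = −7x⁴. Subtract (−7x⁴)·D = −14x⁷ + 28x⁶ − 14x⁵ + 35x⁴. Remainder: −16x⁶ + 32x⁵ − 26x⁴ + 78x³ − 46x² + 50x − 38.
Step 3: lead(−16x⁶ + 32x⁵ − 26x⁴ + 78x³ − 46x² + 50x − 38) ÷ lead(D) = −16x⁶ ÷ 2x³ = −8x³. Subtract (−8x³)·D = −16x⁶ + 32x⁵ − 16x⁴ + 40x³. Remainder: −10x⁴ + 38x³ − 46x² + 50x − 38.
Step 4: lead(−10x⁴ + 38x³ − 46x² + 50x − 38) ÷ lead(D) = −10x⁴ ÷ 2x³ = −5x. Subtract (−5x)·D = −10x⁴ + 20x³ − 10x² + 25x. Remainder: 18x³ − 36x² + 25x − 38.
Step 5: lead(18x³ − 36x² + 25x − 38) ÷ lead(D) = 18x³ ÷ 2x³ = 9. Subtract (9)·D = 18x³ − 36x² + 18x − 45. Remainder: 7x + 7.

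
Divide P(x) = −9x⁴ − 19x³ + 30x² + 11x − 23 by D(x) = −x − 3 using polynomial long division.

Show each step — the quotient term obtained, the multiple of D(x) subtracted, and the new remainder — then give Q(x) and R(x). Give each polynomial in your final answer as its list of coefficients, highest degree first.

Q = [9, -8, -6, 7]; R = [-2]

Step 1: lead(−9x⁴ − 19x³ + 30x² + 11x − 23) ÷ lead(D) = −9x⁴ ÷ −x = 9x³. Subtract (9x³)·D = −9x⁴ − 27x³. Remainder: 8x³ + 30x² + 11x − 23.
Step 2: lead(8x³ + 30x² + 11x − 23) ÷ lead(D) = 8x³ ÷ −x = −8x². Subtract (−8x²)·D = 8x³ + 24x². Remainder: 6x² + 11x − 23.
Step 3: lead(6x² + 11x − 23) ÷ lead(D) = 6x² ÷ −x = −6x. Subtract (−6x)·D = 6x² + 18x. Remainder: −7x − 23.
Step 4: lead(−7x − 23) ÷ lead(D) = −7x ÷ −x = 7. Subtract (7)·D = −7x − 21. Remainder: −2.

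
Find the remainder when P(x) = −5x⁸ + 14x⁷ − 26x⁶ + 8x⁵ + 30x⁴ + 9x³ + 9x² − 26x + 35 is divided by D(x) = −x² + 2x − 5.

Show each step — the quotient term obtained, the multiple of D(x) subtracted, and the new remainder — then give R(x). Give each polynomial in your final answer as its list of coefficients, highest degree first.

Step 1: lead(−5x⁸ + 14x⁷ − 26x⁶ + 8x⁵ + 30x⁴ + 9x³ + 9x² − 26x + 35) ÷ lead(D) = −5x⁸ ÷ −x² = 5x⁶. Subtract (5x⁶)·D = −5x⁸ + 10x⁷ − 25x⁶. Remainder: 4x⁷ − x⁶ + 8x⁵ + 30x⁴ + 9x³ + 9x² − 26x + 35.
Step 2: lead(4x⁷ − x⁶ + 8x⁵ + 30x⁴ + 9x³ + 9x² − 26x + 35) ÷ lead(D) = 4x⁷ ÷ −x² = −4x⁵. Subtract (−4x⁵)·D = 4x⁷ − 8x⁶ + 20x⁵. Remainder: 7x⁶ − 12x⁵ + 30x⁴ + 9x³ + 9x² − 26x + 35.
Step 3: lead(7x⁶ − 12x⁵ + 30x⁴ + 9x³ + 9x² − 26x + 35) ÷ lead(D) = 7x⁶ ÷ −x² = −7x⁴. Subtract (−7x⁴)·D = 7x⁶ − 14x⁵ + 35x⁴. Remainder: 2x⁵ − 5x⁴ + 9x³ + 9x² − 26x + 35.
Step 4: lead(2x⁵ − 5x⁴ + 9x³ + 9x² − 26x + 35) ÷ lead(D) = 2x⁵ ÷ −x² = −2x³. Subtract (−2x³)·D = 2x⁵ − 4x⁴ + 10x³. Remainder: −x⁴ − x³ + 9x² − 26x + 35.
Step 5: lead(−x⁴ − x³ + 9x² − 26x + 35) ÷ lead(D) = −x⁴ ÷ −x² = x². Subtract (x²)·D = −x⁴ + 2x³ − 5x². Remainder: −3x³ + 14x² − 26x + 35.
Step 6: lead(−3x³ + 14x² − 26x + 35) ÷ lead(D) = −3x³ ÷ −x² = 3x. Subtract (3x)·D = −3x³ + 6x² − 15x. Remainder: 8x² − 11x + 35.
Step 7: lead(8x² − 11x + 35) ÷ lead(D) = 8x² ÷ −x² = −8. Subtract (−8)·D = 8x² − 16x + 40. Remainder: 5x − 5.

R = [5, -5]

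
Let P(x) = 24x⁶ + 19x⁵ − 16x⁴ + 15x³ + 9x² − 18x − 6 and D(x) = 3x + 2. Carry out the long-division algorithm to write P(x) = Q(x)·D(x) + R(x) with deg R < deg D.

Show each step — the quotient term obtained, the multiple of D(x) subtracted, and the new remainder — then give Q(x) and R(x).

Q(x) = 8x⁵ + x⁴ − 6x³ + 9x² − 3x − 4; R(x) = 2

Step 1: lead(24x⁶ + 19x⁵ − 16x⁴ + 15x³ + 9x² − 18x − 6) ÷ lead(D) = 24x⁶ ÷ 3x = 8x⁵. Subtract (8x⁵)·D = 24x⁶ + 16x⁵. Remainder: 3x⁵ − 16x⁴ + 15x³ + 9x² − 18x − 6.
Step 2: lead(3x⁵ − 16x⁴ + 15x³ + 9x² − 18x − 6) ÷ lead(D) = 3x⁵ ÷ 3x = x⁴. Subtract (x⁴)·D = 3x⁵ + 2x⁴. Remainder: −18x⁴ + 15x³ + 9x² − 18x − 6.
Step 3: lead(−18x⁴ + 15x³ + 9x² − 18x − 6) ÷ lead(D) = −18x⁴ ÷ 3x = −6x³. Subtract (−6x³)·D = −18x⁴ − 12x³. Remainder: 27x³ + 9x² − 18x − 6.
Step 4: lead(27x³ + 9x² − 18x − 6) ÷ lead(D) = 27x³ ÷ 3x = 9x². Subtract (9x²)·D = 27x³ + 18x². Remainder: −9x² − 18x − 6.
Step 5: lead(−9x² − 18x − 6) ÷ lead(D) = −9x² ÷ 3x = −3x. Subtract (−3x)·D = −9x² − 6x. Remainder: −12x − 6.
Step 6: lead(−12x − 6) ÷ lead(D) = −12x ÷ 3x = −4. Subtract (−4)·D = −12x − 8. Remainder: 2.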